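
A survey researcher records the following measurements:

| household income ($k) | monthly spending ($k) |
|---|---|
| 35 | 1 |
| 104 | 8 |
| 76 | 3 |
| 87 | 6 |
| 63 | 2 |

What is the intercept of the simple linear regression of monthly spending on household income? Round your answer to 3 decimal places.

-3.623

n = 5, Σx = 365, Σy = 20, Σxy = 1743, Σx² = 29355
Sxx = Σx² − (Σx)²/n = 29355 − 26645 = 2710
Sxy = Σxy − (Σx)(Σy)/n = 1743 − 1460 = 283
b = Sxy/Sxx = 283/2710 = 0.104428
a = ȳ − b·x̄ = 4 − 0.104428·73 = -3.623247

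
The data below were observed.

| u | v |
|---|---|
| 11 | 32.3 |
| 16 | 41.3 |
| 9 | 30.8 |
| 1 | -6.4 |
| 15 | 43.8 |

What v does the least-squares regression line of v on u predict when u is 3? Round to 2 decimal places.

n = 5, Σx = 52, Σy = 141.8, Σxy = 1943.9, Σx² = 684
Sxx = Σx² − (Σx)²/n = 684 − 540.8 = 143.2
Sxy = Σxy − (Σx)(Σy)/n = 1943.9 − 1474.72 = 469.18
b = Sxy/Sxx = 469.18/143.2 = 3.276397
a = ȳ − b·x̄ = 28.36 − 3.276397·10.4 = -5.714525
ŷ(3) = a + b·3 = -5.714525 + 3.276397·3 = 4.114665

4.11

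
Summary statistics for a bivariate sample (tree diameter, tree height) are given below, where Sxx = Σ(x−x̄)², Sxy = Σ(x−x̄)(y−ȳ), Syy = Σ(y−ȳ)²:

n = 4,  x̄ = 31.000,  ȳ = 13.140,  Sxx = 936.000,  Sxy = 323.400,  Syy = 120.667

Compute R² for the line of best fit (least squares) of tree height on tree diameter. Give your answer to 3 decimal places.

R² = Sxy²/(Sxx·Syy) = (323.4)²/(936·120.667) = 0.926010

0.926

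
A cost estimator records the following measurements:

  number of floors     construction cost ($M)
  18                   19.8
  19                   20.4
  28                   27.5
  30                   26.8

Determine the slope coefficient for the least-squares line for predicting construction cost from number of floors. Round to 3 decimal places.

0.653

n = 4, Σx = 95, Σy = 94.5, Σxy = 2318, Σx² = 2369
Sxx = Σx² − (Σx)²/n = 2369 − 2256.25 = 112.75
Sxy = Σxy − (Σx)(Σy)/n = 2318 − 2244.375 = 73.625
b = Sxy/Sxx = 73.625/112.75 = 0.652993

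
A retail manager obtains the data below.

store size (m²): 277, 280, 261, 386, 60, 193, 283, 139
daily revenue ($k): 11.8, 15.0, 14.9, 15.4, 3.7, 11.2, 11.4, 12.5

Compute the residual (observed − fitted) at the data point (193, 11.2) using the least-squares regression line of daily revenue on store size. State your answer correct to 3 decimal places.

0.463

n = 8, Σx = 1879, Σy = 95.9, Σxy = 24649.2, Σx² = 512505
Sxx = Σx² − (Σx)²/n = 512505 − 441330.125 = 71174.875
Sxy = Σxy − (Σx)(Σy)/n = 24649.2 − 22524.5125 = 2124.6875
b = Sxy/Sxx = 2124.6875/71174.875 = 0.029852
a = ȳ − b·x̄ = 11.9875 − 0.029852·234.875 = 4.976094
ŷ(193) = 4.976094 + 0.029852·193 = 10.737462
residual = y − ŷ = 11.2 − 10.737462 = 0.462538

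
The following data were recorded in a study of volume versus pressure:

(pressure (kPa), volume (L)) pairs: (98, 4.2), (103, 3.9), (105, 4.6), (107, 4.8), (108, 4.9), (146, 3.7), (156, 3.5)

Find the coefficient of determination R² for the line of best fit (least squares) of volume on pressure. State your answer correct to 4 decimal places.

0.5053

n = 7, Σx = 823, Σy = 29.6, Σxy = 3425.3, Σx² = 100003, Σy² = 127
Sxx = Σx² − (Σx)²/n = 100003 − 96761.285714 = 3241.714286
Sxy = Σxy − (Σx)(Σy)/n = 3425.3 − 3480.114286 = -54.814286
Syy = Σy² − (Σy)²/n = 127 − 125.165714 = 1.834286
R² = Sxy²/(Sxx·Syy) = (-54.814286)²/(3241.714286·1.834286) = 0.505296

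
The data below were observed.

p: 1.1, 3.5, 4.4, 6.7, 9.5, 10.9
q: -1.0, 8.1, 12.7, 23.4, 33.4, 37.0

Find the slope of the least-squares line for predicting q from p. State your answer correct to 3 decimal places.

3.982

n = 6, Σx = 36.1, Σy = 113.6, Σxy = 960.51, Σx² = 286.77
Sxx = Σx² − (Σx)²/n = 286.77 − 217.201667 = 69.568333
Sxy = Σxy − (Σx)(Σy)/n = 960.51 − 683.493333 = 277.016667
b = Sxy/Sxx = 277.016667/69.568333 = 3.981936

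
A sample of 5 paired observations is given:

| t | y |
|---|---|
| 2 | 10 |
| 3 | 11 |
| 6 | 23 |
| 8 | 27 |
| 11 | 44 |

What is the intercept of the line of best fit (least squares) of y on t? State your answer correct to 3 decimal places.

0.667

n = 5, Σx = 30, Σy = 115, Σxy = 891, Σx² = 234
Sxx = Σx² − (Σx)²/n = 234 − 180 = 54
Sxy = Σxy − (Σx)(Σy)/n = 891 − 690 = 201
b = Sxy/Sxx = 201/54 = 3.722222
a = ȳ − b·x̄ = 23 − 3.722222·6 = 0.666667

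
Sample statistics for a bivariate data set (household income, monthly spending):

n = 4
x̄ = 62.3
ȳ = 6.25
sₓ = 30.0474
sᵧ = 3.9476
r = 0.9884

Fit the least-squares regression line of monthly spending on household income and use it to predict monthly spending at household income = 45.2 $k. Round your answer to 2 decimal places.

b = r · sᵧ/sₓ = 0.9884 · 3.9476/30.0474 = 0.129855
a = ȳ − b·x̄ = 6.25 − 0.129855·62.3 = -1.839972
ŷ(45.2) = a + b·45.2 = -1.839972 + 0.129855·45.2 = 4.029478

4.03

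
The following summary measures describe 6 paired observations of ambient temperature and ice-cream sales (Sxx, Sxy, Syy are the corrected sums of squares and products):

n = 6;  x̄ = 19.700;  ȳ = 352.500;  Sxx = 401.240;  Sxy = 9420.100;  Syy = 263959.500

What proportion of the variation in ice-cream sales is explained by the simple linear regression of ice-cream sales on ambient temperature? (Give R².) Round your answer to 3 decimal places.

R² = Sxy²/(Sxx·Syy) = (9420.1)²/(401.24·263959.5) = 0.837856

0.838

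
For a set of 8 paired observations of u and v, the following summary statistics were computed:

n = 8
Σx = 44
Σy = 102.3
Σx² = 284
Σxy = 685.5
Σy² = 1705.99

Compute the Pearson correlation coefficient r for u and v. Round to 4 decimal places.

Sxx = Σx² − (Σx)²/n = 284 − 242 = 42
Sxy = Σxy − (Σx)(Σy)/n = 685.5 − 562.65 = 122.85
Syy = Σy² − (Σy)²/n = 1705.99 − 1308.16125 = 397.82875
r = Sxy/√(Sxx·Syy) = 122.85/√(16708.8075) = 122.85/129.262553 = 0.950391

0.9504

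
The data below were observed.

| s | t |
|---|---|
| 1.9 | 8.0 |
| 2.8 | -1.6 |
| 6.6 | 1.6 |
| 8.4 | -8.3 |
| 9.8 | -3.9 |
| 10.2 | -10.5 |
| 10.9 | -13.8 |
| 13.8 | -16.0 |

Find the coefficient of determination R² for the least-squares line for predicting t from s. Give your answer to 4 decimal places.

n = 8, Σx = 64.4, Σy = -44.5, Σxy = -564.98, Σx² = 634.9, Σy² = 709.91
Sxx = Σx² − (Σx)²/n = 634.9 − 518.42 = 116.48
Sxy = Σxy − (Σx)(Σy)/n = -564.98 − (-358.225) = -206.755
Syy = Σy² − (Σy)²/n = 709.91 − 247.53125 = 462.37875
R² = Sxy²/(Sxx·Syy) = (-206.755)²/(116.48·462.37875) = 0.793712

0.7937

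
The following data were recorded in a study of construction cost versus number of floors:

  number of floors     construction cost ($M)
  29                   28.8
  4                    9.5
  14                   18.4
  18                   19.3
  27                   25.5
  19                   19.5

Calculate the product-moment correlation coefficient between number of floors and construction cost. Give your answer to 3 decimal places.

n = 6, Σx = 111, Σy = 121, Σxy = 2537.2, Σx² = 2467, Σy² = 2661.24
Sxx = Σx² − (Σx)²/n = 2467 − 2053.5 = 413.5
Sxy = Σxy − (Σx)(Σy)/n = 2537.2 − 2238.5 = 298.7
Syy = Σy² − (Σy)²/n = 2661.24 − 2440.166667 = 221.073333
r = Sxy/√(Sxx·Syy) = 298.7/√(91413.823333) = 298.7/302.347190 = 0.987937

0.988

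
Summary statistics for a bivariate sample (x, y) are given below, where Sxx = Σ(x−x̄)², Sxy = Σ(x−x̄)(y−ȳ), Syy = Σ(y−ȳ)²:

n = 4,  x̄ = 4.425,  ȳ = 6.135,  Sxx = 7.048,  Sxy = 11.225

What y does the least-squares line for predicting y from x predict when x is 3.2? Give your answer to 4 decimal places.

b = Sxy/Sxx = 11.225/7.048 = 1.592650
a = ȳ − b·x̄ = 6.135 − 1.592650·4.425 = -0.912478
ŷ(3.2) = a + b·3.2 = -0.912478 + 1.592650·3.2 = 4.184003

4.1840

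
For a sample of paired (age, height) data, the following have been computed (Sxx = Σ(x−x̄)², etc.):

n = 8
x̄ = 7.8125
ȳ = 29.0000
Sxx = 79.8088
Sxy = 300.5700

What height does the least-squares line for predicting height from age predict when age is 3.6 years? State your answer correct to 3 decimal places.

b = Sxy/Sxx = 300.57/79.8088 = 3.766126
a = ȳ − b·x̄ = 29 − 3.766126·7.8125 = -0.422860
ŷ(3.6) = a + b·3.6 = -0.422860 + 3.766126·3.6 = 13.135194

13.135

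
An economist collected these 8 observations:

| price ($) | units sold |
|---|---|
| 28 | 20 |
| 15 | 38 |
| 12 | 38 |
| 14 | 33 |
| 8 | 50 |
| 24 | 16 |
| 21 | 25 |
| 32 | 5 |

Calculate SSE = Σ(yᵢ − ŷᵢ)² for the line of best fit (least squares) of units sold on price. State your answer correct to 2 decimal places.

100.43

n = 8, Σx = 154, Σy = 225, Σxy = 3517, Σx² = 3454, Σy² = 7783
Sxx = Σx² − (Σx)²/n = 3454 − 2964.5 = 489.5
Sxy = Σxy − (Σx)(Σy)/n = 3517 − 4331.25 = -814.25
Syy = Σy² − (Σy)²/n = 7783 − 6328.125 = 1454.875
b = Sxy/Sxx = -814.25/489.5 = -1.663432
SSE = Syy − b·Sxy = 1454.875 − (-1.663432)·(-814.25) = 100.425434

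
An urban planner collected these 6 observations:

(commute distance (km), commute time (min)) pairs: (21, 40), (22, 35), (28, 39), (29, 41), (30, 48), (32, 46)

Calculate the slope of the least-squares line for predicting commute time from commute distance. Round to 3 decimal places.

0.800

n = 6, Σx = 162, Σy = 249, Σxy = 6803, Σx² = 4474
Sxx = Σx² − (Σx)²/n = 4474 − 4374 = 100
Sxy = Σxy − (Σx)(Σy)/n = 6803 − 6723 = 80
b = Sxy/Sxx = 80/100 = 0.8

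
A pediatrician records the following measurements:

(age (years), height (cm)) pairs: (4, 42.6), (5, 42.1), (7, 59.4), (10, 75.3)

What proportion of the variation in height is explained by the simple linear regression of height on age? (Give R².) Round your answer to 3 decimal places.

0.968

n = 4, Σx = 26, Σy = 219.4, Σxy = 1549.7, Σx² = 190, Σy² = 12785.62
Sxx = Σx² − (Σx)²/n = 190 − 169 = 21
Sxy = Σxy − (Σx)(Σy)/n = 1549.7 − 1426.1 = 123.6
Syy = Σy² − (Σy)²/n = 12785.62 − 12034.09 = 751.53
R² = Sxy²/(Sxx·Syy) = (123.6)²/(21·751.53) = 0.967991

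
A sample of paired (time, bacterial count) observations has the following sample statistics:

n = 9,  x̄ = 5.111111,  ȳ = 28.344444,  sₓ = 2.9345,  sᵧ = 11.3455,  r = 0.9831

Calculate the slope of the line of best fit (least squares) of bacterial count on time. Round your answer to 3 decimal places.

b = r · sᵧ/sₓ = 0.9831 · 11.3455/2.9345 = 3.800907

3.801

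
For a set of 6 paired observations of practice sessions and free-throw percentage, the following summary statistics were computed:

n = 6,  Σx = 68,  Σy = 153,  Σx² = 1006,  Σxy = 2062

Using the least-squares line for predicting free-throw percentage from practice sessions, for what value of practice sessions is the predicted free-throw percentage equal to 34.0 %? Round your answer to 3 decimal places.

Sxx = Σx² − (Σx)²/n = 1006 − 770.666667 = 235.333333
Sxy = Σxy − (Σx)(Σy)/n = 2062 − 1734 = 328
b = Sxy/Sxx = 328/235.333333 = 1.393768
a = ȳ − b·x̄ = 25.5 − 1.393768·11.333333 = 9.703966
Set a + b·x = 34.0: x = (34.0 − 9.703966) / 1.393768 = 17.431911

17.432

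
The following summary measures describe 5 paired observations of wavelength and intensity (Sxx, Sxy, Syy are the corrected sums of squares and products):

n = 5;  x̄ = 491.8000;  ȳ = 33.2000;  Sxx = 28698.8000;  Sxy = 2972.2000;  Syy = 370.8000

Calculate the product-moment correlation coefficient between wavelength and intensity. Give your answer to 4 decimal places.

0.9111

r = Sxy/√(Sxx·Syy) = 2972.2/√(10641515.04) = 2972.2/3262.133510 = 0.911122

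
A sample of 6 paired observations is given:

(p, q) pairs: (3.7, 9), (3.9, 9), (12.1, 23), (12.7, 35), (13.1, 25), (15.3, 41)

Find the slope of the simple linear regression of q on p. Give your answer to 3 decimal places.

n = 6, Σx = 60.8, Σy = 142, Σxy = 1746, Σx² = 742.3
Sxx = Σx² − (Σx)²/n = 742.3 − 616.106667 = 126.193333
Sxy = Σxy − (Σx)(Σy)/n = 1746 − 1438.933333 = 307.066667
b = Sxy/Sxx = 307.066667/126.193333 = 2.433303

2.433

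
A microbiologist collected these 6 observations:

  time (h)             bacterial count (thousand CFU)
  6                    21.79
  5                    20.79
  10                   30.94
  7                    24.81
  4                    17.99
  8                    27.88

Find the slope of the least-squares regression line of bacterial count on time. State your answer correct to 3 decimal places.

n = 6, Σx = 40, Σy = 144.2, Σxy = 1012.76, Σx² = 290
Sxx = Σx² − (Σx)²/n = 290 − 266.666667 = 23.333333
Sxy = Σxy − (Σx)(Σy)/n = 1012.76 − 961.333333 = 51.426667
b = Sxy/Sxx = 51.426667/23.333333 = 2.204

2.204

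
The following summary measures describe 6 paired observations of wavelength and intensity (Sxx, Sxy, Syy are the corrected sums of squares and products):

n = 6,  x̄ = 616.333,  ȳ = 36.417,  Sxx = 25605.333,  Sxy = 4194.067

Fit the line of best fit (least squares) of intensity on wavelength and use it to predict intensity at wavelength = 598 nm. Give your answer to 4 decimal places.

b = Sxy/Sxx = 4194.067/25605.333 = 0.163797
a = ȳ − b·x̄ = 36.417 − 0.163797·616.333 = -64.536262
ŷ(598) = a + b·598 = -64.536262 + 0.163797·598 = 33.414117

33.4141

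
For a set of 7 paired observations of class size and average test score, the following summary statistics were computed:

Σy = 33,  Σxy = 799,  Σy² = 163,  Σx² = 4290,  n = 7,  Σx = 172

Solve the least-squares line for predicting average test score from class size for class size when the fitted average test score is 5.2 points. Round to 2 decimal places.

21.96

Sxx = Σx² − (Σx)²/n = 4290 − 4226.285714 = 63.714286
Sxy = Σxy − (Σx)(Σy)/n = 799 − 810.857143 = -11.857143
b = Sxy/Sxx = -11.857143/63.714286 = -0.186099
a = ȳ − b·x̄ = 4.714286 − (-0.186099)·24.571429 = 9.286996
Set a + b·x = 5.2: x = (5.2 − 9.286996) / (-0.186099) = 21.961446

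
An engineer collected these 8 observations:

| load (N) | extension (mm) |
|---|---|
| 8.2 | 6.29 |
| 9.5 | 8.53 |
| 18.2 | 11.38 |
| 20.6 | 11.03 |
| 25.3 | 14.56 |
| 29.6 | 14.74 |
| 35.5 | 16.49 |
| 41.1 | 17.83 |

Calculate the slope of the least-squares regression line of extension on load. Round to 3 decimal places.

0.333

n = 8, Σx = 188, Σy = 100.85, Σxy = 2689.827, Σx² = 5378.8
Sxx = Σx² − (Σx)²/n = 5378.8 − 4418 = 960.8
Sxy = Σxy − (Σx)(Σy)/n = 2689.827 − 2369.975 = 319.852
b = Sxy/Sxx = 319.852/960.8 = 0.332902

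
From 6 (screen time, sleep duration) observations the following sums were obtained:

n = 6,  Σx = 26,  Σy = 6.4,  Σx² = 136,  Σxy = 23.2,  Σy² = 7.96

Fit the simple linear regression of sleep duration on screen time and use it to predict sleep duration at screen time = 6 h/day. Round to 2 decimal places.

0.74

Sxx = Σx² − (Σx)²/n = 136 − 112.666667 = 23.333333
Sxy = Σxy − (Σx)(Σy)/n = 23.2 − 27.733333 = -4.533333
b = Sxy/Sxx = -4.533333/23.333333 = -0.194286
a = ȳ − b·x̄ = 1.066667 − (-0.194286)·4.333333 = 1.908571
ŷ(6) = a + b·6 = 1.908571 + (-0.194286)·6 = 0.742857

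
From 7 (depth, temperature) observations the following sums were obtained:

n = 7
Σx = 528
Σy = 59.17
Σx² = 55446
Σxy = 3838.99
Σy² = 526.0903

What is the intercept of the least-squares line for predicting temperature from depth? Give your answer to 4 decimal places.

11.4668

Sxx = Σx² − (Σx)²/n = 55446 − 39826.285714 = 15619.714286
Sxy = Σxy − (Σx)(Σy)/n = 3838.99 − 4463.108571 = -624.118571
b = Sxy/Sxx = -624.118571/15619.714286 = -0.039957
a = ȳ − b·x̄ = 8.452857 − (-0.039957)·75.428571 = 11.466765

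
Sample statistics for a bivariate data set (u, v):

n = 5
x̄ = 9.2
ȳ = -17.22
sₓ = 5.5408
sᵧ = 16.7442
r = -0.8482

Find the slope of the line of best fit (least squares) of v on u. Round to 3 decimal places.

-2.563

b = r · sᵧ/sₓ = -0.8482 · 16.7442/5.5408 = -2.563245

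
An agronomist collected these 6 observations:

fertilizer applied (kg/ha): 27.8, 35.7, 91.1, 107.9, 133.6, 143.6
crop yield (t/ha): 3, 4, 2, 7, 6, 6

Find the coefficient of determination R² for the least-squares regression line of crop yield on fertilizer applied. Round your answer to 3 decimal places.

n = 6, Σx = 539.7, Σy = 28, Σxy = 2826.9, Σx² = 60458.87, Σy² = 150
Sxx = Σx² − (Σx)²/n = 60458.87 − 48546.015 = 11912.855
Sxy = Σxy − (Σx)(Σy)/n = 2826.9 − 2518.6 = 308.3
Syy = Σy² − (Σy)²/n = 150 − 130.666667 = 19.333333
R² = Sxy²/(Sxx·Syy) = (308.3)²/(11912.855·19.333333) = 0.412690

0.413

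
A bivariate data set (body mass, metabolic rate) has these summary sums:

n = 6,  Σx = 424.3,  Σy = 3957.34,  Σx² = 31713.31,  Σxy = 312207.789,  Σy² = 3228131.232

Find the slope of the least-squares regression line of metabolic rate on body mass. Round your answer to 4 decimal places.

18.9424

Sxx = Σx² − (Σx)²/n = 31713.31 − 30005.081667 = 1708.228333
Sxy = Σxy − (Σx)(Σy)/n = 312207.789 − 279849.893667 = 32357.895333
b = Sxy/Sxx = 32357.895333/1708.228333 = 18.942371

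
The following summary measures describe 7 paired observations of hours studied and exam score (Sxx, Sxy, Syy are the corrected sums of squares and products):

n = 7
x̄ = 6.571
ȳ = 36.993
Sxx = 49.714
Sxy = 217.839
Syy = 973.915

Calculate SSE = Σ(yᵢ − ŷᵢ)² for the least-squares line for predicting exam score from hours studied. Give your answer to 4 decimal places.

19.3785

b = Sxy/Sxx = 217.839/49.714 = 4.381844
SSE = Syy − b·Sxy = 973.915 − 4.381844·217.839 = 19.378453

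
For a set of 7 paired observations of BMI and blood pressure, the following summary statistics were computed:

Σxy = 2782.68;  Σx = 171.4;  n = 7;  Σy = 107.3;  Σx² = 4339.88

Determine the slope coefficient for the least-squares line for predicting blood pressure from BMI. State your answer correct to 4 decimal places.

Sxx = Σx² − (Σx)²/n = 4339.88 − 4196.851429 = 143.028571
Sxy = Σxy − (Σx)(Σy)/n = 2782.68 − 2627.317143 = 155.362857
b = Sxy/Sxx = 155.362857/143.028571 = 1.086237

1.0862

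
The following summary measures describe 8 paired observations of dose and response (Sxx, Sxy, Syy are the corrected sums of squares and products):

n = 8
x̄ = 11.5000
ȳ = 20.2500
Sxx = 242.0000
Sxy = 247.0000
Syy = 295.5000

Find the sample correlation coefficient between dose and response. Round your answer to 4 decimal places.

r = Sxy/√(Sxx·Syy) = 247/√(71511) = 247/267.415407 = 0.923657

0.9237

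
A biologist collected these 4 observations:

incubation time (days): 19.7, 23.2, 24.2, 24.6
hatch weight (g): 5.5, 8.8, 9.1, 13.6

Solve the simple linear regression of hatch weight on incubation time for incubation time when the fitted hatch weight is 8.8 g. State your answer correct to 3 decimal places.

22.573

n = 4, Σx = 91.7, Σy = 37, Σxy = 867.29, Σx² = 2117.13
Sxx = Σx² − (Σx)²/n = 2117.13 − 2102.2225 = 14.9075
Sxy = Σxy − (Σx)(Σy)/n = 867.29 − 848.225 = 19.065
b = Sxy/Sxx = 19.065/14.9075 = 1.278886
a = ȳ − b·x̄ = 9.25 − 1.278886·22.925 = -20.068472
Set a + b·x = 8.8: x = (8.8 − (-20.068472)) / 1.278886 = 22.573131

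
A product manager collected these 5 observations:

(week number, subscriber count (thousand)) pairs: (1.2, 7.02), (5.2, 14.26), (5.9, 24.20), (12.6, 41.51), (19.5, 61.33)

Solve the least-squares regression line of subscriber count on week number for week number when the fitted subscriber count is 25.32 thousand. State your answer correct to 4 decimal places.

n = 5, Σx = 44.4, Σy = 148.32, Σxy = 1944.317, Σx² = 602.3
Sxx = Σx² − (Σx)²/n = 602.3 − 394.272 = 208.028
Sxy = Σxy − (Σx)(Σy)/n = 1944.317 − 1317.0816 = 627.2354
b = Sxy/Sxx = 627.2354/208.028 = 3.015149
a = ȳ − b·x̄ = 29.664 − 3.015149·8.88 = 2.889478
Set a + b·x = 25.32: x = (25.32 − 2.889478) / 3.015149 = 7.439275

7.4393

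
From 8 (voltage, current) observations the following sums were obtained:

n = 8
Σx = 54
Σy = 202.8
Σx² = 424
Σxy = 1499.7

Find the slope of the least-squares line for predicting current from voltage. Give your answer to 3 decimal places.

2.198

Sxx = Σx² − (Σx)²/n = 424 − 364.5 = 59.5
Sxy = Σxy − (Σx)(Σy)/n = 1499.7 − 1368.9 = 130.8
b = Sxy/Sxx = 130.8/59.5 = 2.198319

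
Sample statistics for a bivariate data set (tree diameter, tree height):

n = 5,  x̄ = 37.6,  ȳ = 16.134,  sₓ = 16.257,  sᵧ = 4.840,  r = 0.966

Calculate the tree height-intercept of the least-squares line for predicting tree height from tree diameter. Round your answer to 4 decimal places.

5.3204

b = r · sᵧ/sₓ = 0.966 · 4.84/16.257 = 0.287595
a = ȳ − b·x̄ = 16.134 − 0.287595·37.6 = 5.320409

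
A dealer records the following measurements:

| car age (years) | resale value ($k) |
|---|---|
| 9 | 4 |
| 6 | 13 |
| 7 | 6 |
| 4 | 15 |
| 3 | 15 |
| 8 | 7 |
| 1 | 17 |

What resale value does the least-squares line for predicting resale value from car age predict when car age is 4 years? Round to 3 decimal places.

n = 7, Σx = 38, Σy = 77, Σxy = 334, Σx² = 256
Sxx = Σx² − (Σx)²/n = 256 − 206.285714 = 49.714286
Sxy = Σxy − (Σx)(Σy)/n = 334 − 418 = -84
b = Sxy/Sxx = -84/49.714286 = -1.689655
a = ȳ − b·x̄ = 11 − (-1.689655)·5.428571 = 20.172414
ŷ(4) = a + b·4 = 20.172414 + (-1.689655)·4 = 13.413793

13.414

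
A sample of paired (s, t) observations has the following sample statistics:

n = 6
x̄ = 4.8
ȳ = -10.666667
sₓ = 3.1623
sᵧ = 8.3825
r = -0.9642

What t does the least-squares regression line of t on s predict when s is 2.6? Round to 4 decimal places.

-5.0438

b = r · sᵧ/sₓ = -0.9642 · 8.3825/3.1623 = -2.555863
a = ȳ − b·x̄ = -10.666667 − (-2.555863)·4.8 = 1.601477
ŷ(2.6) = a + b·2.6 = 1.601477 + (-2.555863)·2.6 = -5.043768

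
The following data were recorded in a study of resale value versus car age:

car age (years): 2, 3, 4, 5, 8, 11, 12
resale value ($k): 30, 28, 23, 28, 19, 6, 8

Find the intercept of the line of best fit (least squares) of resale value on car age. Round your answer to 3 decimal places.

35.573

n = 7, Σx = 45, Σy = 142, Σxy = 690, Σx² = 383
Sxx = Σx² − (Σx)²/n = 383 − 289.285714 = 93.714286
Sxy = Σxy − (Σx)(Σy)/n = 690 − 912.857143 = -222.857143
b = Sxy/Sxx = -222.857143/93.714286 = -2.378049
a = ȳ − b·x̄ = 20.285714 − (-2.378049)·6.428571 = 35.573171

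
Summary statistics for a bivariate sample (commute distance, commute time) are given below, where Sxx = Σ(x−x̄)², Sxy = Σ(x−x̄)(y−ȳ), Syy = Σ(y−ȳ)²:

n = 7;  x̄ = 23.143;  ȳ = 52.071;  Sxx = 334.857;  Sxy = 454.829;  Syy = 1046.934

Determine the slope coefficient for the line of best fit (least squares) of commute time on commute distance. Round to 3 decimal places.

b = Sxy/Sxx = 454.829/334.857 = 1.358278

1.358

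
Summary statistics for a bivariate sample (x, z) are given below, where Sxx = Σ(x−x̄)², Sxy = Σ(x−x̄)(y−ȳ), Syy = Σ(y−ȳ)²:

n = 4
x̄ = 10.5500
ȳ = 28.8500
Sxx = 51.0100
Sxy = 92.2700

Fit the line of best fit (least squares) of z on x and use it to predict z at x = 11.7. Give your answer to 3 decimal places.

b = Sxy/Sxx = 92.27/51.01 = 1.808861
a = ȳ − b·x̄ = 28.85 − 1.808861·10.55 = 9.766516
ŷ(11.7) = a + b·11.7 = 9.766516 + 1.808861·11.7 = 30.930190

30.930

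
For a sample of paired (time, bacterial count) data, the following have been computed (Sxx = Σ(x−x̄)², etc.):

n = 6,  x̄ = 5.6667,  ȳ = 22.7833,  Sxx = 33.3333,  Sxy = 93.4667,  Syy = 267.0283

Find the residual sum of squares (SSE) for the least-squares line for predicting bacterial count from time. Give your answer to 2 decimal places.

b = Sxy/Sxx = 93.4667/33.3333 = 2.804004
SSE = Syy − b·Sxy = 267.0283 − 2.804004·93.4667 = 4.947318

4.95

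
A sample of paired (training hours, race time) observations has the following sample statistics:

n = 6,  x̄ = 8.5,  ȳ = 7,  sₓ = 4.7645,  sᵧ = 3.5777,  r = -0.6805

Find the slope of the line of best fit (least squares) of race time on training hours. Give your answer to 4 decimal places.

-0.5110

b = r · sᵧ/sₓ = -0.6805 · 3.5777/4.7645 = -0.510993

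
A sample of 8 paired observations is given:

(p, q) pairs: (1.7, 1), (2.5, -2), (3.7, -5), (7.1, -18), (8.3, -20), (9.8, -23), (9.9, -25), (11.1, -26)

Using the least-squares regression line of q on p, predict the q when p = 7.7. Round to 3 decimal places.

-17.548

n = 8, Σx = 54.1, Σy = -118, Σxy = -1077.1, Σx² = 459.39
Sxx = Σx² − (Σx)²/n = 459.39 − 365.85125 = 93.53875
Sxy = Σxy − (Σx)(Σy)/n = -1077.1 − (-797.975) = -279.125
b = Sxy/Sxx = -279.125/93.53875 = -2.984057
a = ȳ − b·x̄ = -14.75 − (-2.984057)·6.7625 = 5.429688
ŷ(7.7) = a + b·7.7 = 5.429688 + (-2.984057)·7.7 = -17.547554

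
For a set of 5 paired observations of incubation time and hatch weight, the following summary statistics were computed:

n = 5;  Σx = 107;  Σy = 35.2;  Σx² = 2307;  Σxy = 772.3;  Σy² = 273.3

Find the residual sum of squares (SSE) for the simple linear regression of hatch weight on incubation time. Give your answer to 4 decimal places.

4.4594

Sxx = Σx² − (Σx)²/n = 2307 − 2289.8 = 17.2
Sxy = Σxy − (Σx)(Σy)/n = 772.3 − 753.28 = 19.02
Syy = Σy² − (Σy)²/n = 273.3 − 247.808 = 25.492
b = Sxy/Sxx = 19.02/17.2 = 1.105814
SSE = Syy − b·Sxy = 25.492 − 1.105814·19.02 = 4.459419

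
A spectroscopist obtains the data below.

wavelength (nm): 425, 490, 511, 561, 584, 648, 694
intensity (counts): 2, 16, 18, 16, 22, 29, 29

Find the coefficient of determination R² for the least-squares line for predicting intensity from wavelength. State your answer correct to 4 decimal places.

0.8758

n = 7, Σx = 3913, Σy = 132, Σxy = 78630, Σx² = 2239163, Σy² = 3006
Sxx = Σx² − (Σx)²/n = 2239163 − 2187367 = 51796
Sxy = Σxy − (Σx)(Σy)/n = 78630 − 73788 = 4842
Syy = Σy² − (Σy)²/n = 3006 − 2489.142857 = 516.857143
R² = Sxy²/(Sxx·Syy) = (4842)²/(51796·516.857143) = 0.875755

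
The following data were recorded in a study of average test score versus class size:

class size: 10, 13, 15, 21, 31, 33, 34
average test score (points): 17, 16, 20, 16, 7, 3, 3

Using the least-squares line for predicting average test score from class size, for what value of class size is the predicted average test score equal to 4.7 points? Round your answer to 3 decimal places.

33.105

n = 7, Σx = 157, Σy = 82, Σxy = 1432, Σx² = 4141
Sxx = Σx² − (Σx)²/n = 4141 − 3521.285714 = 619.714286
Sxy = Σxy − (Σx)(Σy)/n = 1432 − 1839.142857 = -407.142857
b = Sxy/Sxx = -407.142857/619.714286 = -0.656985
a = ȳ − b·x̄ = 11.714286 − (-0.656985)·22.428571 = 26.449516
Set a + b·x = 4.7: x = (4.7 − 26.449516) / (-0.656985) = 33.105053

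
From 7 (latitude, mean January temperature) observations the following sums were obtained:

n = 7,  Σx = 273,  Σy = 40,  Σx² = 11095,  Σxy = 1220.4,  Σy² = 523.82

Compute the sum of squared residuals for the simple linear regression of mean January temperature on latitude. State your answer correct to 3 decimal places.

Sxx = Σx² − (Σx)²/n = 11095 − 10647 = 448
Sxy = Σxy − (Σx)(Σy)/n = 1220.4 − 1560 = -339.6
Syy = Σy² − (Σy)²/n = 523.82 − 228.571429 = 295.248571
b = Sxy/Sxx = -339.6/448 = -0.758036
SSE = Syy − b·Sxy = 295.248571 − (-0.758036)·(-339.6) = 37.819643

37.820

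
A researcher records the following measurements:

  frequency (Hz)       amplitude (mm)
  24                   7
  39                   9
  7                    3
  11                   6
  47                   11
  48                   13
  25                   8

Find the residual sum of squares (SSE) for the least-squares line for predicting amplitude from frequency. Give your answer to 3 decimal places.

5.915

n = 7, Σx = 201, Σy = 57, Σxy = 1947, Σx² = 7405, Σy² = 529
Sxx = Σx² − (Σx)²/n = 7405 − 5771.571429 = 1633.428571
Sxy = Σxy − (Σx)(Σy)/n = 1947 − 1636.714286 = 310.285714
Syy = Σy² − (Σy)²/n = 529 − 464.142857 = 64.857143
b = Sxy/Sxx = 310.285714/1633.428571 = 0.189960
SSE = Syy − b·Sxy = 64.857143 − 0.189960·310.285714 = 5.915340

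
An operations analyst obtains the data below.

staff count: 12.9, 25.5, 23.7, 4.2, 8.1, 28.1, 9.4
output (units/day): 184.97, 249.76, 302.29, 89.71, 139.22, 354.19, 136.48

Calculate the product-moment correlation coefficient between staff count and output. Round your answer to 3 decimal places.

0.964

n = 7, Σx = 111.9, Σy = 1456.62, Σxy = 28659.381, Σx² = 2339.57, Σy² = 359480.6416
Sxx = Σx² − (Σx)²/n = 2339.57 − 1788.801429 = 550.768571
Sxy = Σxy − (Σx)(Σy)/n = 28659.381 − 23285.111143 = 5374.269857
Syy = Σy² − (Σy)²/n = 359480.6416 − 303105.974914 = 56374.666686
r = Sxy/√(Sxx·Syy) = 5374.269857/√(31049394.635253) = 5374.269857/5572.198366 = 0.964479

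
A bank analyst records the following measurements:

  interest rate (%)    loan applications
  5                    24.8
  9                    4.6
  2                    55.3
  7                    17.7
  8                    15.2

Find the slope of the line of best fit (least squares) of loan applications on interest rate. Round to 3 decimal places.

n = 5, Σx = 31, Σy = 117.6, Σxy = 521.5, Σx² = 223
Sxx = Σx² − (Σx)²/n = 223 − 192.2 = 30.8
Sxy = Σxy − (Σx)(Σy)/n = 521.5 − 729.12 = -207.62
b = Sxy/Sxx = -207.62/30.8 = -6.740909

-6.741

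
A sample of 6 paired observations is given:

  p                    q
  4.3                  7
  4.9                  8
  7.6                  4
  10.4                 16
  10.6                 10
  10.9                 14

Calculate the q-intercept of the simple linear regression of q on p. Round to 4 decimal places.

1.4404

n = 6, Σx = 48.7, Σy = 59, Σxy = 524.7, Σx² = 439.59
Sxx = Σx² − (Σx)²/n = 439.59 − 395.281667 = 44.308333
Sxy = Σxy − (Σx)(Σy)/n = 524.7 − 478.883333 = 45.816667
b = Sxy/Sxx = 45.816667/44.308333 = 1.034042
a = ȳ − b·x̄ = 9.833333 − 1.034042·8.116667 = 1.440361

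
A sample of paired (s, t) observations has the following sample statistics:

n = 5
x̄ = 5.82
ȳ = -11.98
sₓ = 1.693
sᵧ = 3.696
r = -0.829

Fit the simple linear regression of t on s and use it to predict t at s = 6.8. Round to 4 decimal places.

-13.7536

b = r · sᵧ/sₓ = -0.829 · 3.696/1.693 = -1.809796
a = ȳ − b·x̄ = -11.98 − (-1.809796)·5.82 = -1.446989
ŷ(6.8) = a + b·6.8 = -1.446989 + (-1.809796)·6.8 = -13.753600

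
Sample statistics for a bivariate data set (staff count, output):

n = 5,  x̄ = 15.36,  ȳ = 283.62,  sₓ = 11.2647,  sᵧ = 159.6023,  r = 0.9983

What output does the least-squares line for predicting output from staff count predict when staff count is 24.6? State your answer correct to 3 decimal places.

b = r · sᵧ/sₓ = 0.9983 · 159.6023/11.2647 = 14.144272
a = ȳ − b·x̄ = 283.62 − 14.144272·15.36 = 66.363989
ŷ(24.6) = a + b·24.6 = 66.363989 + 14.144272·24.6 = 414.313069

414.313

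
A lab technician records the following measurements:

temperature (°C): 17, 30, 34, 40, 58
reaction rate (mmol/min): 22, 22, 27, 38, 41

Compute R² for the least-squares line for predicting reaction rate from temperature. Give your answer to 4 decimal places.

n = 5, Σx = 179, Σy = 150, Σxy = 5850, Σx² = 7309, Σy² = 4822
Sxx = Σx² − (Σx)²/n = 7309 − 6408.2 = 900.8
Sxy = Σxy − (Σx)(Σy)/n = 5850 − 5370 = 480
Syy = Σy² − (Σy)²/n = 4822 − 4500 = 322
R² = Sxy²/(Sxx·Syy) = (480)²/(900.8·322) = 0.794325

0.7943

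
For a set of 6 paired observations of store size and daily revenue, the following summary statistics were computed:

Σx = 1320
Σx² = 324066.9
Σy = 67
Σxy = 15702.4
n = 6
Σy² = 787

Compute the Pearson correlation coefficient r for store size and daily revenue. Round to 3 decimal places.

0.842

Sxx = Σx² − (Σx)²/n = 324066.9 − 290400 = 33666.9
Sxy = Σxy − (Σx)(Σy)/n = 15702.4 − 14740 = 962.4
Syy = Σy² − (Σy)²/n = 787 − 748.166667 = 38.833333
r = Sxy/√(Sxx·Syy) = 962.4/√(1307397.95) = 962.4/1143.415038 = 0.841689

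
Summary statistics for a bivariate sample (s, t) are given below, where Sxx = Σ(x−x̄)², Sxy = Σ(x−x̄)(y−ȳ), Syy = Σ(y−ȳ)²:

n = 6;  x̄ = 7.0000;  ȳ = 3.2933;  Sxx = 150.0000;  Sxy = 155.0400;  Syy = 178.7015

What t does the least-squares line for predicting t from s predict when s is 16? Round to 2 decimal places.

12.60

b = Sxy/Sxx = 155.04/150 = 1.0336
a = ȳ − b·x̄ = 3.2933 − 1.0336·7 = -3.9419
ŷ(16) = a + b·16 = -3.9419 + 1.0336·16 = 12.5957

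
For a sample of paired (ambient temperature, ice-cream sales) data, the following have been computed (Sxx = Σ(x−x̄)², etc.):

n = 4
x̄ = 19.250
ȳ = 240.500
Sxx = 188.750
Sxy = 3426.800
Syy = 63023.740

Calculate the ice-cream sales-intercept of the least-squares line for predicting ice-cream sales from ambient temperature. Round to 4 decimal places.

b = Sxy/Sxx = 3426.8/188.75 = 18.155232
a = ȳ − b·x̄ = 240.5 − 18.155232·19.25 = -108.988212

-108.9882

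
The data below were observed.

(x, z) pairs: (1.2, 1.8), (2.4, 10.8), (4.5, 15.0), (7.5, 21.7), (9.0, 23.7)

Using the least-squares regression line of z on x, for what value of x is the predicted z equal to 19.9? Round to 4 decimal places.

n = 5, Σx = 24.6, Σy = 73, Σxy = 471.63, Σx² = 164.7
Sxx = Σx² − (Σx)²/n = 164.7 − 121.032 = 43.668
Sxy = Σxy − (Σx)(Σy)/n = 471.63 − 359.16 = 112.47
b = Sxy/Sxx = 112.47/43.668 = 2.575570
a = ȳ − b·x̄ = 14.6 − 2.575570·4.92 = 1.928195
Set a + b·x = 19.9: x = (19.9 − 1.928195) / 2.575570 = 6.977797

6.9778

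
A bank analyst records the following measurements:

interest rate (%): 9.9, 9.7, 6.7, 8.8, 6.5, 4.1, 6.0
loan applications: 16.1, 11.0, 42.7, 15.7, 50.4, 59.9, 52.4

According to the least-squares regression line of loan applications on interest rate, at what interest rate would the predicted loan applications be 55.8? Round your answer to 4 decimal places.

5.1818

n = 7, Σx = 51.7, Σy = 248.2, Σxy = 1577.93, Σx² = 409.49
Sxx = Σx² − (Σx)²/n = 409.49 − 381.841429 = 27.648571
Sxy = Σxy − (Σx)(Σy)/n = 1577.93 − 1833.134286 = -255.204286
b = Sxy/Sxx = -255.204286/27.648571 = -9.230288
a = ȳ − b·x̄ = 35.457143 − (-9.230288)·7.385714 = 103.629415
Set a + b·x = 55.8: x = (55.8 − 103.629415) / (-9.230288) = 5.181790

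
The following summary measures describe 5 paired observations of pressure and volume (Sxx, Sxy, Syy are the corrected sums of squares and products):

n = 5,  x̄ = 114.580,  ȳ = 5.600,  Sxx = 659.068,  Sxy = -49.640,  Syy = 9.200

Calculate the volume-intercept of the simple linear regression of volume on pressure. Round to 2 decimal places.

b = Sxy/Sxx = -49.64/659.068 = -0.075318
a = ȳ − b·x̄ = 5.6 − (-0.075318)·114.58 = 14.229991

14.23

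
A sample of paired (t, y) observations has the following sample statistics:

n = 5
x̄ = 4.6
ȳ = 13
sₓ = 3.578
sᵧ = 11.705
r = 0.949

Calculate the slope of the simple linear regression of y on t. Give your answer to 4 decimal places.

b = r · sᵧ/sₓ = 0.949 · 11.705/3.578 = 3.104540

3.1045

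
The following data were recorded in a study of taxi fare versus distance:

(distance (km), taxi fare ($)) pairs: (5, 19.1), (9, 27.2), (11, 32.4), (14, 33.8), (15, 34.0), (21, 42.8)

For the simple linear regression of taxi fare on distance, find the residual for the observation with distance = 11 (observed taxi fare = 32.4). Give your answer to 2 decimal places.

n = 6, Σx = 75, Σy = 189.3, Σxy = 2578.7, Σx² = 1089
Sxx = Σx² − (Σx)²/n = 1089 − 937.5 = 151.5
Sxy = Σxy − (Σx)(Σy)/n = 2578.7 − 2366.25 = 212.45
b = Sxy/Sxx = 212.45/151.5 = 1.402310
a = ȳ − b·x̄ = 31.55 − 1.402310·12.5 = 14.021122
ŷ(11) = 14.021122 + 1.402310·11 = 29.446535
residual = y − ŷ = 32.4 − 29.446535 = 2.953465

2.95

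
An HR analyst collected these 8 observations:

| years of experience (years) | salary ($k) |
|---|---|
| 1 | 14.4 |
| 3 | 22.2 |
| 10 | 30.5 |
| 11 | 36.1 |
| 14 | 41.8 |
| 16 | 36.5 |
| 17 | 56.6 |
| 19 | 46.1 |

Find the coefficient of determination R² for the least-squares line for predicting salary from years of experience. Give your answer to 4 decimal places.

0.8380

n = 8, Σx = 91, Σy = 284.2, Σxy = 3790.4, Σx² = 1333, Σy² = 11341.92
Sxx = Σx² − (Σx)²/n = 1333 − 1035.125 = 297.875
Sxy = Σxy − (Σx)(Σy)/n = 3790.4 − 3232.775 = 557.625
Syy = Σy² − (Σy)²/n = 11341.92 − 10096.205 = 1245.715
R² = Sxy²/(Sxx·Syy) = (557.625)²/(297.875·1245.715) = 0.837976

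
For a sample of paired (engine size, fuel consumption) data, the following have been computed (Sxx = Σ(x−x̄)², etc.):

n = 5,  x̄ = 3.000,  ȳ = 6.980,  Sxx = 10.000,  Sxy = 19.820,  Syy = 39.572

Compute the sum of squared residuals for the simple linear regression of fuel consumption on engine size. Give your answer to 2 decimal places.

0.29

b = Sxy/Sxx = 19.82/10 = 1.982
SSE = Syy − b·Sxy = 39.572 − 1.982·19.82 = 0.28876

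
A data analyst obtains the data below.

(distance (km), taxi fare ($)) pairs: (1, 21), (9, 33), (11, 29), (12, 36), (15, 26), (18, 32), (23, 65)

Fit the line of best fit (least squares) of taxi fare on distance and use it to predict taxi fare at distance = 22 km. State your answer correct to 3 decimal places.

48.911

n = 7, Σx = 89, Σy = 242, Σxy = 3530, Σx² = 1425
Sxx = Σx² − (Σx)²/n = 1425 − 1131.571429 = 293.428571
Sxy = Σxy − (Σx)(Σy)/n = 3530 − 3076.857143 = 453.142857
b = Sxy/Sxx = 453.142857/293.428571 = 1.544304
a = ȳ − b·x̄ = 34.571429 − 1.544304·12.714286 = 14.936709
ŷ(22) = a + b·22 = 14.936709 + 1.544304·22 = 48.911392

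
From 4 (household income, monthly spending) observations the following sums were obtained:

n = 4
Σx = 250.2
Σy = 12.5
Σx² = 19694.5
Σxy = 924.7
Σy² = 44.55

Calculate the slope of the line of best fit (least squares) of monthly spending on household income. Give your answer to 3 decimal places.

Sxx = Σx² − (Σx)²/n = 19694.5 − 15650.01 = 4044.49
Sxy = Σxy − (Σx)(Σy)/n = 924.7 − 781.875 = 142.825
b = Sxy/Sxx = 142.825/4044.49 = 0.035313

0.035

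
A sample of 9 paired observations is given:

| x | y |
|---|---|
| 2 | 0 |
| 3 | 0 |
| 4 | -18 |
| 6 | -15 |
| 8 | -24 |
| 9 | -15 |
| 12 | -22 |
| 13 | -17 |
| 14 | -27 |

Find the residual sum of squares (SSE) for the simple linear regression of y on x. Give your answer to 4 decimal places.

299.5664

n = 9, Σx = 71, Σy = -138, Σxy = -1352, Σx² = 719, Σy² = 2852
Sxx = Σx² − (Σx)²/n = 719 − 560.111111 = 158.888889
Sxy = Σxy − (Σx)(Σy)/n = -1352 − (-1088.666667) = -263.333333
Syy = Σy² − (Σy)²/n = 2852 − 2116 = 736
b = Sxy/Sxx = -263.333333/158.888889 = -1.657343
SSE = Syy − b·Sxy = 736 − (-1.657343)·(-263.333333) = 299.566434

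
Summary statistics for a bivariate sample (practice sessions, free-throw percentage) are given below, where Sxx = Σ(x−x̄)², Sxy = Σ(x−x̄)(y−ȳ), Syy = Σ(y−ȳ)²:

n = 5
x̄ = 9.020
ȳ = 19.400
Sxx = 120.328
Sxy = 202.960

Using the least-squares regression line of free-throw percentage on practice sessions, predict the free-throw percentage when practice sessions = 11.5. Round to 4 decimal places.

23.5831

b = Sxy/Sxx = 202.96/120.328 = 1.686723
a = ȳ − b·x̄ = 19.4 − 1.686723·9.02 = 4.185759
ŷ(11.5) = a + b·11.5 = 4.185759 + 1.686723·11.5 = 23.583073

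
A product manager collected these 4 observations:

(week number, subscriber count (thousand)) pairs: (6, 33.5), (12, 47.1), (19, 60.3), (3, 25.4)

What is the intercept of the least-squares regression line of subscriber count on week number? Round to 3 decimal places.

19.902

n = 4, Σx = 40, Σy = 166.3, Σxy = 1988.1, Σx² = 550
Sxx = Σx² − (Σx)²/n = 550 − 400 = 150
Sxy = Σxy − (Σx)(Σy)/n = 1988.1 − 1663 = 325.1
b = Sxy/Sxx = 325.1/150 = 2.167333
a = ȳ − b·x̄ = 41.575 − 2.167333·10 = 19.901667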